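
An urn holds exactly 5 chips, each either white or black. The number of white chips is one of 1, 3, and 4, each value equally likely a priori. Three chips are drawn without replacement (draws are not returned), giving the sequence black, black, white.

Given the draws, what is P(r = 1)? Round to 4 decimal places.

The likelihood of the observed sequence under each hypothesis: P(data | r = 1) = (4/5)(3/4)(1/3) = 1/5; P(data | r = 3) = (2/5)(1/4)(3/3) = 1/10; P(data | r = 4) = (1/5)(0/4) = 0.
Weighting by the prior gives 1/3 · 1/5 = 1/15, 1/3 · 1/10 = 1/30, 1/3 · 0 = 0; with total 1/10.
Hence P(r = 1 | data) = (1/15) / (1/10) = 2/3.

0.6667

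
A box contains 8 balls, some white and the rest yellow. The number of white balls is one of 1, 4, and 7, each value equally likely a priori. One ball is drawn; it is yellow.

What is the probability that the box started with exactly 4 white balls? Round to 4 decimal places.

0.3333

For each hypothesis, P(data | H) works out to: P(data | r = 1) = (7/8) = 7/8; P(data | r = 4) = (4/8) = 1/2; P(data | r = 7) = (1/8) = 1/8.
Multiplying each by its prior: 1/3 · 7/8 = 7/24, 1/3 · 1/2 = 1/6, 1/3 · 1/8 = 1/24; these sum to 1/2.
By Bayes' rule, P(r = 4 | data) = (1/6) / (1/2) = 1/3.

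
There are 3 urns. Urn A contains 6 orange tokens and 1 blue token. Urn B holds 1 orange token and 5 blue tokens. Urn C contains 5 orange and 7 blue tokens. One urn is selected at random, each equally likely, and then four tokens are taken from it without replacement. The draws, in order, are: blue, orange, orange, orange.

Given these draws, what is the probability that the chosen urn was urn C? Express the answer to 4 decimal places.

For each hypothesis, P(data | H) works out to: P(data | urn A) = (1/7)(6/6)(5/5)(4/4) = 0.14286; P(data | urn B) = (5/6)(1/5)(0/4) = 0; P(data | urn C) = (7/12)(5/11)(4/10)(3/9) = 0.035354.
Weighting by the prior gives 1/3 · 0.14286 = 0.047619, 1/3 · 0 = 0, 1/3 · 0.035354 = 0.011785; with total 0.059404.
By Bayes' rule, P(urn C | data) = (0.011785) / (0.059404) = 0.19838.

0.1984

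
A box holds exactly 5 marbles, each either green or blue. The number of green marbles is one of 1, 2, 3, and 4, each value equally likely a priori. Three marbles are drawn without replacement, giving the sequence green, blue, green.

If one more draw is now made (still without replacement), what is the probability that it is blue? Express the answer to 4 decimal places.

0.4000

For each hypothesis, P(data | H) works out to: P(data | r = 1) = (1/5)(4/4)(0/3) = 0; P(data | r = 2) = (2/5)(3/4)(1/3) = 1/10; P(data | r = 3) = (3/5)(2/4)(2/3) = 1/5; P(data | r = 4) = (4/5)(1/4)(3/3) = 1/5.
The prior-weighted likelihoods are 1/4 · 0 = 0, 1/4 · 1/10 = 1/40, 1/4 · 1/5 = 1/20, 1/4 · 1/5 = 1/20; summing to 1/8.
Dividing through by the total gives posterior P(r = 1 | data) = 0, P(r = 2 | data) = 1/5, P(r = 3 | data) = 2/5, P(r = 4 | data) = 2/5.
The predictive probability is P(blue next | data) = (1)(1/5) + (1/2)(2/5) + (0)(2/5) = 2/5.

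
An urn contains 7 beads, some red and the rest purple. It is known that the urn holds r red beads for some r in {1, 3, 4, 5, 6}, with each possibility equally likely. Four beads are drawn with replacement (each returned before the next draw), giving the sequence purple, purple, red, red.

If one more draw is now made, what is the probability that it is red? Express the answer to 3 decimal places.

0.547

Under each hypothesis, the probability of the observed sequence is: P(data | r = 1) = (6/7)(6/7)(1/7)(1/7) = 0.014994; P(data | r = 3) = (4/7)(4/7)(3/7)(3/7) = 0.059975; P(data | r = 4) = (3/7)(3/7)(4/7)(4/7) = 0.059975; P(data | r = 5) = (2/7)(2/7)(5/7)(5/7) = 0.041649; P(data | r = 6) = (1/7)(1/7)(6/7)(6/7) = 0.014994.
Weighting by the prior gives 1/5 · 0.014994 = 0.0029988, 1/5 · 0.059975 = 0.011995, 1/5 · 0.059975 = 0.011995, 1/5 · 0.041649 = 0.0083299, 1/5 · 0.014994 = 0.0029988; these sum to 0.038317.
Normalising, the posterior is P(r = 1 | data) = 0.078261, P(r = 3 | data) = 0.31304, P(r = 4 | data) = 0.31304, P(r = 5 | data) = 0.21739, P(r = 6 | data) = 0.078261.
The predictive probability is P(red next | data) = (1/7)(0.078261) + (3/7)(0.31304) + (4/7)(0.31304) + (5/7)(0.21739) + (6/7)(0.078261) = 0.54658.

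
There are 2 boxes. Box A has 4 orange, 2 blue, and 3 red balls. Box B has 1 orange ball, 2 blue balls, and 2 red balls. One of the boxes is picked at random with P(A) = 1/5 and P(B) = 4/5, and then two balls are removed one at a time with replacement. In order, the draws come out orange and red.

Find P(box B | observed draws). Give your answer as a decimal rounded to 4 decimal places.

0.6835

Under each hypothesis, the probability of the observed sequence is: P(data | box A) = (4/9)(3/9) = 0.14815; P(data | box B) = (1/5)(2/5) = 0.08.
Multiplying each by its prior: 1/5 · 0.14815 = 0.02963, 4/5 · 0.08 = 0.064; summing to 0.09363.
Therefore the posterior P(box B | data) = (0.064) / (0.09363) = 0.68354.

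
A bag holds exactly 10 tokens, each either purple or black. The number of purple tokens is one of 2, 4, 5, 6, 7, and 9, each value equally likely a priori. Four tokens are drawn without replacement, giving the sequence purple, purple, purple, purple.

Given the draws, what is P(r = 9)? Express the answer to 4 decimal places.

Under each hypothesis, the probability of the observed sequence is: P(data | r = 2) = (2/10)(1/9)(0/8) = 0; P(data | r = 4) = (4/10)(3/9)(2/8)(1/7) = 0.0047619; P(data | r = 5) = (5/10)(4/9)(3/8)(2/7) = 0.02381; P(data | r = 6) = (6/10)(5/9)(4/8)(3/7) = 0.071429; P(data | r = 7) = (7/10)(6/9)(5/8)(4/7) = 0.16667; P(data | r = 9) = (9/10)(8/9)(7/8)(6/7) = 0.6.
Weighting by the prior gives 1/6 · 0 = 0, 1/6 · 0.0047619 = 0.00079365, 1/6 · 0.02381 = 0.0039683, 1/6 · 0.071429 = 0.011905, 1/6 · 0.16667 = 0.027778, 1/6 · 0.6 = 0.1; with total 0.14444.
Hence P(r = 9 | data) = (0.1) / (0.14444) = 0.69231.

0.6923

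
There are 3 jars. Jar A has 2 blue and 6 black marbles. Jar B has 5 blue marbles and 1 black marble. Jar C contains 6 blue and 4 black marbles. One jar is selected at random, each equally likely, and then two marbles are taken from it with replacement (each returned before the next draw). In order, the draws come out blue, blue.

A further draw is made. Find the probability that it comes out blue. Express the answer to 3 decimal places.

Compute the likelihood of the observed sequence for each case: P(data | jar A) = (2/8)(2/8) = 0.0625; P(data | jar B) = (5/6)(5/6) = 0.69444; P(data | jar C) = (6/10)(6/10) = 0.36.
The prior-weighted likelihoods are 1/3 · 0.0625 = 0.020833, 1/3 · 0.69444 = 0.23148, 1/3 · 0.36 = 0.12; these sum to 0.37231.
The posterior is then P(jar A | data) = 0.055956, P(jar B | data) = 0.62174, P(jar C | data) = 0.32231.
Averaging over the posterior, P(blue next | data) = (1/4)(0.055956) + (5/6)(0.62174) + (3/5)(0.32231) = 0.72549.

0.725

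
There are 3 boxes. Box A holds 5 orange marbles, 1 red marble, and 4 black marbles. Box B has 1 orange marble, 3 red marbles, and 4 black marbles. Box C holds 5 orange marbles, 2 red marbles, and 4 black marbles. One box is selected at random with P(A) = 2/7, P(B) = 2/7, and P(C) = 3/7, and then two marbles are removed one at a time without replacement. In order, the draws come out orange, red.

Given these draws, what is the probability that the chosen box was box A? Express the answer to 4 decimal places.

0.2263

Compute the likelihood of the observed sequence for each case: P(data | box A) = (5/10)(1/9) = 0.055556; P(data | box B) = (1/8)(3/7) = 0.053571; P(data | box C) = (5/11)(2/10) = 0.090909.
The prior-weighted likelihoods are 2/7 · 0.055556 = 0.015873, 2/7 · 0.053571 = 0.015306, 3/7 · 0.090909 = 0.038961; summing to 0.07014.
So P(box A | data) = (0.015873) / (0.07014) = 0.2263.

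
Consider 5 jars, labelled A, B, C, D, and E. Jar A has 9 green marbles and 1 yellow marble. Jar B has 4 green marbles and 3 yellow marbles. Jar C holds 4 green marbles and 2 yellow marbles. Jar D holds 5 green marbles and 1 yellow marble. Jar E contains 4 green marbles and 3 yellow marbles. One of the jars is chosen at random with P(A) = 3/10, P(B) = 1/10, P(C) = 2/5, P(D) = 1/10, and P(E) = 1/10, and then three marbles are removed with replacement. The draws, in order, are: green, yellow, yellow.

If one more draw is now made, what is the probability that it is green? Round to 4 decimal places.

For each hypothesis, P(data | H) works out to: P(data | jar A) = (9/10)(1/10)(1/10) = 0.009; P(data | jar B) = (4/7)(3/7)(3/7) = 0.10496; P(data | jar C) = (4/6)(2/6)(2/6) = 0.074074; P(data | jar D) = (5/6)(1/6)(1/6) = 0.023148; P(data | jar E) = (4/7)(3/7)(3/7) = 0.10496.
Weighting by the prior gives 3/10 · 0.009 = 0.0027, 1/10 · 0.10496 = 0.010496, 2/5 · 0.074074 = 0.02963, 1/10 · 0.023148 = 0.0023148, 1/10 · 0.10496 = 0.010496; summing to 0.055636.
Normalising, the posterior is P(jar A | data) = 0.04853, P(jar B | data) = 0.18865, P(jar C | data) = 0.53257, P(jar D | data) = 0.041607, P(jar E | data) = 0.18865.
Averaging over the posterior, P(green next | data) = (9/10)(0.04853) + (4/7)(0.18865) + (2/3)(0.53257) + (5/6)(0.041607) + (4/7)(0.18865) = 0.64899.

0.6490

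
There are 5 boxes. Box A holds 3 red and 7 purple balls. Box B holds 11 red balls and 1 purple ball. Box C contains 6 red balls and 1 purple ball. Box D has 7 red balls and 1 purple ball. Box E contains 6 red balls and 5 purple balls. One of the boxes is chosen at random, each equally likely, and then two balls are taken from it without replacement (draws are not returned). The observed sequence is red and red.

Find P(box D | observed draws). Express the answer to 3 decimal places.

0.284

Compute the likelihood of the observed sequence for each case: P(data | box A) = (3/10)(2/9) = 0.066667; P(data | box B) = (11/12)(10/11) = 0.83333; P(data | box C) = (6/7)(5/6) = 0.71429; P(data | box D) = (7/8)(6/7) = 0.75; P(data | box E) = (6/11)(5/10) = 0.27273.
Multiplying each by its prior: 1/5 · 0.066667 = 0.013333, 1/5 · 0.83333 = 0.16667, 1/5 · 0.71429 = 0.14286, 1/5 · 0.75 = 0.15, 1/5 · 0.27273 = 0.054545; these sum to 0.5274.
So P(box D | data) = (0.15) / (0.5274) = 0.28441.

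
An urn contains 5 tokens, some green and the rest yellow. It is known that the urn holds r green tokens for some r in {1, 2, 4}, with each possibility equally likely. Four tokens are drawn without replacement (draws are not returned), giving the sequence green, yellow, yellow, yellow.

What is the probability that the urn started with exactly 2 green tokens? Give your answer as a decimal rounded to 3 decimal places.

0.333

Under each hypothesis, the probability of the observed sequence is: P(data | r = 1) = (1/5)(4/4)(3/3)(2/2) = 1/5; P(data | r = 2) = (2/5)(3/4)(2/3)(1/2) = 1/10; P(data | r = 4) = (4/5)(1/4)(0/3) = 0.
Multiplying each by its prior: 1/3 · 1/5 = 1/15, 1/3 · 1/10 = 1/30, 1/3 · 0 = 0; summing to 1/10.
Therefore the posterior P(r = 2 | data) = (1/30) / (1/10) = 1/3.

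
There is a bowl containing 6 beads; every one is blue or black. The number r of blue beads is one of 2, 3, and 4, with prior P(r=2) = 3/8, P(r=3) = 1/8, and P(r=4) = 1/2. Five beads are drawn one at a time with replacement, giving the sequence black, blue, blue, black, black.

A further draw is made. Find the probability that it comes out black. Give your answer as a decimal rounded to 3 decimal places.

0.528

For each hypothesis, P(data | H) works out to: P(data | r = 2) = (4/6)(2/6)(2/6)(4/6)(4/6) = 0.032922; P(data | r = 3) = (3/6)(3/6)(3/6)(3/6)(3/6) = 0.03125; P(data | r = 4) = (2/6)(4/6)(4/6)(2/6)(2/6) = 0.016461.
The prior-weighted likelihoods are 3/8 · 0.032922 = 0.012346, 1/8 · 0.03125 = 0.0039062, 1/2 · 0.016461 = 0.0082305; summing to 0.024482.
Normalising, the posterior is P(r = 2 | data) = 0.50427, P(r = 3 | data) = 0.15955, P(r = 4 | data) = 0.33618.
Averaging over the posterior, P(black next | data) = (2/3)(0.50427) + (1/2)(0.15955) + (1/3)(0.33618) = 0.52801.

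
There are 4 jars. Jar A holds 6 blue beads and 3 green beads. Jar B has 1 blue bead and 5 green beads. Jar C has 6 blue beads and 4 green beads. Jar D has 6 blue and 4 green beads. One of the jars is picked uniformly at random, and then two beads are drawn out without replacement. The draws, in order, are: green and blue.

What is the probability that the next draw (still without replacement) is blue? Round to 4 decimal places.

0.5388

The likelihood of the observed sequence under each hypothesis: P(data | jar A) = (3/9)(6/8) = 1/4; P(data | jar B) = (5/6)(1/5) = 1/6; P(data | jar C) = (4/10)(6/9) = 4/15; P(data | jar D) = (4/10)(6/9) = 4/15.
Multiplying each by its prior: 1/4 · 1/4 = 1/16, 1/4 · 1/6 = 1/24, 1/4 · 4/15 = 1/15, 1/4 · 4/15 = 1/15; with total 19/80.
Normalising, the posterior is P(jar A | data) = 5/19, P(jar B | data) = 10/57, P(jar C | data) = 16/57, P(jar D | data) = 16/57.
The predictive probability is P(blue next | data) = (5/7)(5/19) + (0)(10/57) + (5/8)(16/57) + (5/8)(16/57) = 215/399.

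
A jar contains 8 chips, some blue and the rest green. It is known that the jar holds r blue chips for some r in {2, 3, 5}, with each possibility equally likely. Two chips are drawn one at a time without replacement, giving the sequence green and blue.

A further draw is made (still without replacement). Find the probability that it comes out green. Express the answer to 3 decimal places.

0.595

The likelihood of the observed sequence under each hypothesis: P(data | r = 2) = (6/8)(2/7) = 3/14; P(data | r = 3) = (5/8)(3/7) = 15/56; P(data | r = 5) = (3/8)(5/7) = 15/56.
The prior-weighted likelihoods are 1/3 · 3/14 = 1/14, 1/3 · 15/56 = 5/56, 1/3 · 15/56 = 5/56; these sum to 1/4.
Normalising, the posterior is P(r = 2 | data) = 2/7, P(r = 3 | data) = 5/14, P(r = 5 | data) = 5/14.
So P(green next | data) = Σ P(green next | H) P(H | data) = (5/6)(2/7) + (2/3)(5/14) + (1/3)(5/14) = 25/42.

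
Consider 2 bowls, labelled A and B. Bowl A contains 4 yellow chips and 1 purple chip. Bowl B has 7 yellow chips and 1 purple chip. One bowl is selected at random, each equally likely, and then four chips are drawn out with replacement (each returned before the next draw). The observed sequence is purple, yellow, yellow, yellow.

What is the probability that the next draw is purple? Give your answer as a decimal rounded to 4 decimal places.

0.1663

The likelihood of the observed sequence under each hypothesis: P(data | bowl A) = (1/5)(4/5)(4/5)(4/5) = 0.1024; P(data | bowl B) = (1/8)(7/8)(7/8)(7/8) = 0.08374.
The prior-weighted likelihoods are 1/2 · 0.1024 = 0.0512, 1/2 · 0.08374 = 0.04187; summing to 0.09307.
Dividing through by the total gives posterior P(bowl A | data) = 0.55012, P(bowl B | data) = 0.44988.
Averaging over the posterior, P(purple next | data) = (1/5)(0.55012) + (1/8)(0.44988) = 0.16626.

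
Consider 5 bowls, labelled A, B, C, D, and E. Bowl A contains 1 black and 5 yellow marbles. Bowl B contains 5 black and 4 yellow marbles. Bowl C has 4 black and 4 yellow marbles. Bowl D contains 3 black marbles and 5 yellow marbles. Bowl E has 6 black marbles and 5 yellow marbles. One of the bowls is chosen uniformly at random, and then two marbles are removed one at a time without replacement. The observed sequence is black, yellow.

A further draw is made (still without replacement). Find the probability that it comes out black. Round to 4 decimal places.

For each hypothesis, P(data | H) works out to: P(data | bowl A) = (1/6)(5/5) = 0.16667; P(data | bowl B) = (5/9)(4/8) = 0.27778; P(data | bowl C) = (4/8)(4/7) = 0.28571; P(data | bowl D) = (3/8)(5/7) = 0.26786; P(data | bowl E) = (6/11)(5/10) = 0.27273.
Weighting by the prior gives 1/5 · 0.16667 = 0.033333, 1/5 · 0.27778 = 0.055556, 1/5 · 0.28571 = 0.057143, 1/5 · 0.26786 = 0.053571, 1/5 · 0.27273 = 0.054545; summing to 0.25415.
The posterior is then P(bowl A | data) = 0.13116, P(bowl B | data) = 0.21859, P(bowl C | data) = 0.22484, P(bowl D | data) = 0.21079, P(bowl E | data) = 0.21462.
So P(black next | data) = Σ P(black next | H) P(H | data) = (0)(0.13116) + (4/7)(0.21859) + (1/2)(0.22484) + (1/3)(0.21079) + (5/9)(0.21462) = 0.42683.

0.4268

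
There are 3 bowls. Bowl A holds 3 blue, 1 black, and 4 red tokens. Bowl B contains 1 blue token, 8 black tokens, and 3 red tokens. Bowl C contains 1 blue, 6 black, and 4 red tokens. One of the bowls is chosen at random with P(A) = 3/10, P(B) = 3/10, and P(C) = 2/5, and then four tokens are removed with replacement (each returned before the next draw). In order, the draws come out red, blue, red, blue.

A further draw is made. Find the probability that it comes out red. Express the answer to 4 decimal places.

0.4917

Under each hypothesis, the probability of the observed sequence is: P(data | bowl A) = (4/8)(3/8)(4/8)(3/8) = 0.035156; P(data | bowl B) = (3/12)(1/12)(3/12)(1/12) = 0.00043403; P(data | bowl C) = (4/11)(1/11)(4/11)(1/11) = 0.0010928.
The prior-weighted likelihoods are 3/10 · 0.035156 = 0.010547, 3/10 · 0.00043403 = 0.00013021, 2/5 · 0.0010928 = 0.00043713; with total 0.011114.
The posterior is then P(bowl A | data) = 0.94895, P(bowl B | data) = 0.011715, P(bowl C | data) = 0.039331.
Averaging over the posterior, P(red next | data) = (1/2)(0.94895) + (1/4)(0.011715) + (4/11)(0.039331) = 0.49171.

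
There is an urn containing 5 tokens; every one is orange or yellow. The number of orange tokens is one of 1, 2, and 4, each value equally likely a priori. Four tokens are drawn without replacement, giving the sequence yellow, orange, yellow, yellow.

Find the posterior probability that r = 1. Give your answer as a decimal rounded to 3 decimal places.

0.667

Compute the likelihood of the observed sequence for each case: P(data | r = 1) = (4/5)(1/4)(3/3)(2/2) = 1/5; P(data | r = 2) = (3/5)(2/4)(2/3)(1/2) = 1/10; P(data | r = 4) = (1/5)(4/4)(0/3) = 0.
Weighting by the prior gives 1/3 · 1/5 = 1/15, 1/3 · 1/10 = 1/30, 1/3 · 0 = 0; summing to 1/10.
Therefore the posterior P(r = 1 | data) = (1/15) / (1/10) = 2/3.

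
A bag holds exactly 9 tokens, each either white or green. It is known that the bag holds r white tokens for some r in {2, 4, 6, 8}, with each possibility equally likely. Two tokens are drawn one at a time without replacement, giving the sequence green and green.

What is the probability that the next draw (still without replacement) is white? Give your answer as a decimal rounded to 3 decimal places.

0.420

The likelihood of the observed sequence under each hypothesis: P(data | r = 2) = (7/9)(6/8) = 7/12; P(data | r = 4) = (5/9)(4/8) = 5/18; P(data | r = 6) = (3/9)(2/8) = 1/12; P(data | r = 8) = (1/9)(0/8) = 0.
Multiplying each by its prior: 1/4 · 7/12 = 7/48, 1/4 · 5/18 = 5/72, 1/4 · 1/12 = 1/48, 1/4 · 0 = 0; with total 17/72.
Dividing through by the total gives posterior P(r = 2 | data) = 21/34, P(r = 4 | data) = 5/17, P(r = 6 | data) = 3/34, P(r = 8 | data) = 0.
The predictive probability is P(white next | data) = (2/7)(21/34) + (4/7)(5/17) + (6/7)(3/34) = 50/119.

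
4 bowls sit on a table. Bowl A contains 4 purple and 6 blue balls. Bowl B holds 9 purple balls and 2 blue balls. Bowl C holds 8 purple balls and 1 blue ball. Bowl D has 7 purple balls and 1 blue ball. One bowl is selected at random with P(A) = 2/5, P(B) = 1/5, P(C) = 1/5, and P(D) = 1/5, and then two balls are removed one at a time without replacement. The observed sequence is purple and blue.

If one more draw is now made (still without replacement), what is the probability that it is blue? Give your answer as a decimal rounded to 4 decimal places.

0.3767

Under each hypothesis, the probability of the observed sequence is: P(data | bowl A) = (4/10)(6/9) = 0.26667; P(data | bowl B) = (9/11)(2/10) = 0.16364; P(data | bowl C) = (8/9)(1/8) = 0.11111; P(data | bowl D) = (7/8)(1/7) = 0.125.
Multiplying each by its prior: 2/5 · 0.26667 = 0.10667, 1/5 · 0.16364 = 0.032727, 1/5 · 0.11111 = 0.022222, 1/5 · 0.125 = 0.025; with total 0.18662.
Normalising, the posterior is P(bowl A | data) = 0.57158, P(bowl B | data) = 0.17537, P(bowl C | data) = 0.11908, P(bowl D | data) = 0.13396.
Averaging over the posterior, P(blue next | data) = (5/8)(0.57158) + (1/9)(0.17537) + (0)(0.11908) + (0)(0.13396) = 0.37673.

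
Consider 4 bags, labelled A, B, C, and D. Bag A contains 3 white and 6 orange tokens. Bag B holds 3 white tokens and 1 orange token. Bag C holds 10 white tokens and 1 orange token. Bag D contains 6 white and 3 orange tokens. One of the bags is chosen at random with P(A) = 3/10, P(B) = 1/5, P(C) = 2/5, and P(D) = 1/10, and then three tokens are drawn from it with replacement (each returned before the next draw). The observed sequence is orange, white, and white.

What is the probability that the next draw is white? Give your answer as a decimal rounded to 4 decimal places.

The likelihood of the observed sequence under each hypothesis: P(data | bag A) = (6/9)(3/9)(3/9) = 0.074074; P(data | bag B) = (1/4)(3/4)(3/4) = 0.14062; P(data | bag C) = (1/11)(10/11)(10/11) = 0.075131; P(data | bag D) = (3/9)(6/9)(6/9) = 0.14815.
The prior-weighted likelihoods are 3/10 · 0.074074 = 0.022222, 1/5 · 0.14062 = 0.028125, 2/5 · 0.075131 = 0.030053, 1/10 · 0.14815 = 0.014815; with total 0.095215.
Normalising, the posterior is P(bag A | data) = 0.23339, P(bag B | data) = 0.29539, P(bag C | data) = 0.31563, P(bag D | data) = 0.15559.
The predictive probability is P(white next | data) = (1/3)(0.23339) + (3/4)(0.29539) + (10/11)(0.31563) + (2/3)(0.15559) = 0.69.

0.6900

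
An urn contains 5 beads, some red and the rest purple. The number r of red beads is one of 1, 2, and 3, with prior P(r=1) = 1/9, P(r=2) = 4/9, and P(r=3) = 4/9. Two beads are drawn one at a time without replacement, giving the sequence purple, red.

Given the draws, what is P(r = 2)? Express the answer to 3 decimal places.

0.462

For each hypothesis, P(data | H) works out to: P(data | r = 1) = (4/5)(1/4) = 1/5; P(data | r = 2) = (3/5)(2/4) = 3/10; P(data | r = 3) = (2/5)(3/4) = 3/10.
Multiplying each by its prior: 1/9 · 1/5 = 1/45, 4/9 · 3/10 = 2/15, 4/9 · 3/10 = 2/15; these sum to 13/45.
Hence P(r = 2 | data) = (2/15) / (13/45) = 6/13.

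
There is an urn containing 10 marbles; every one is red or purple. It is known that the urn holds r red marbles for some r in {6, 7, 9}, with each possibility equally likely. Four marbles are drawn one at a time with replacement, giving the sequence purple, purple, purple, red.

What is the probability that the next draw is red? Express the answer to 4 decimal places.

0.6371

Compute the likelihood of the observed sequence for each case: P(data | r = 6) = (4/10)(4/10)(4/10)(6/10) = 0.0384; P(data | r = 7) = (3/10)(3/10)(3/10)(7/10) = 0.0189; P(data | r = 9) = (1/10)(1/10)(1/10)(9/10) = 0.0009.
Multiplying each by its prior: 1/3 · 0.0384 = 0.0128, 1/3 · 0.0189 = 0.0063, 1/3 · 0.0009 = 0.0003; with total 0.0194.
Dividing through by the total gives posterior P(r = 6 | data) = 0.65979, P(r = 7 | data) = 0.32474, P(r = 9 | data) = 0.015464.
So P(red next | data) = Σ P(red next | H) P(H | data) = (3/5)(0.65979) + (7/10)(0.32474) + (9/10)(0.015464) = 0.63711.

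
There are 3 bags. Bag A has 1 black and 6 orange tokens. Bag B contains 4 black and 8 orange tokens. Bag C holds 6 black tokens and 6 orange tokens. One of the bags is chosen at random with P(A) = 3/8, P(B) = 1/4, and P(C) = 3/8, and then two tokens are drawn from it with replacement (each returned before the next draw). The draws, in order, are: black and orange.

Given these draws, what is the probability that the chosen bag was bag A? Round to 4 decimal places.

The likelihood of the observed sequence under each hypothesis: P(data | bag A) = (1/7)(6/7) = 0.12245; P(data | bag B) = (4/12)(8/12) = 0.22222; P(data | bag C) = (6/12)(6/12) = 0.25.
Multiplying each by its prior: 3/8 · 0.12245 = 0.045918, 1/4 · 0.22222 = 0.055556, 3/8 · 0.25 = 0.09375; summing to 0.19522.
Hence P(bag A | data) = (0.045918) / (0.19522) = 0.23521.

0.2352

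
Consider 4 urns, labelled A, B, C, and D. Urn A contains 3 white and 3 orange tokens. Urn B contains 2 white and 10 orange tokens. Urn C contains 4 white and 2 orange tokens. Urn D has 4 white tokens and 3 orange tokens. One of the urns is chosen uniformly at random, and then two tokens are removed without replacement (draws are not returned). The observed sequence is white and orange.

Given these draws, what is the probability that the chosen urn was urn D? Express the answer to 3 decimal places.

The likelihood of the observed sequence under each hypothesis: P(data | urn A) = (3/6)(3/5) = 0.3; P(data | urn B) = (2/12)(10/11) = 0.15152; P(data | urn C) = (4/6)(2/5) = 0.26667; P(data | urn D) = (4/7)(3/6) = 0.28571.
Weighting by the prior gives 1/4 · 0.3 = 0.075, 1/4 · 0.15152 = 0.037879, 1/4 · 0.26667 = 0.066667, 1/4 · 0.28571 = 0.071429; with total 0.25097.
Hence P(urn D | data) = (0.071429) / (0.25097) = 0.28461.

0.285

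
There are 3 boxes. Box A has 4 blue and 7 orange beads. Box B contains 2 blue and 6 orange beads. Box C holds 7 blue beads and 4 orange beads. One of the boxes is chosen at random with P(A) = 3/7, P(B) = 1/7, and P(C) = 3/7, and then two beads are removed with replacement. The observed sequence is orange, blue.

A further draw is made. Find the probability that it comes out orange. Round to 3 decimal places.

0.530

The likelihood of the observed sequence under each hypothesis: P(data | box A) = (7/11)(4/11) = 0.2314; P(data | box B) = (6/8)(2/8) = 0.1875; P(data | box C) = (4/11)(7/11) = 0.2314.
The prior-weighted likelihoods are 3/7 · 0.2314 = 0.099174, 1/7 · 0.1875 = 0.026786, 3/7 · 0.2314 = 0.099174; these sum to 0.22513.
The posterior is then P(box A | data) = 0.44051, P(box B | data) = 0.11898, P(box C | data) = 0.44051.
Averaging over the posterior, P(orange next | data) = (7/11)(0.44051) + (3/4)(0.11898) + (4/11)(0.44051) = 0.52974.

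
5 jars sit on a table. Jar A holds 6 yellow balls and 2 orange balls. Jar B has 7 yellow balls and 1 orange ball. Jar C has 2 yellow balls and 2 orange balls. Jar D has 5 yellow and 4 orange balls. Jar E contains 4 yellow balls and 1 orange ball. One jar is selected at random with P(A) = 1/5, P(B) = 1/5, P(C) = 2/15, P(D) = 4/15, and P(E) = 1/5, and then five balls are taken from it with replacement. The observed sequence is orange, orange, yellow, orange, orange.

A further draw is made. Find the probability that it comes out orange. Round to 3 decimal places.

Under each hypothesis, the probability of the observed sequence is: P(data | jar A) = (2/8)(2/8)(6/8)(2/8)(2/8) = 0.0029297; P(data | jar B) = (1/8)(1/8)(7/8)(1/8)(1/8) = 0.00021362; P(data | jar C) = (2/4)(2/4)(2/4)(2/4)(2/4) = 0.03125; P(data | jar D) = (4/9)(4/9)(5/9)(4/9)(4/9) = 0.021677; P(data | jar E) = (1/5)(1/5)(4/5)(1/5)(1/5) = 0.00128.
Multiplying each by its prior: 1/5 · 0.0029297 = 0.00058594, 1/5 · 0.00021362 = 4.2725e-05, 2/15 · 0.03125 = 0.0041667, 4/15 · 0.021677 = 0.0057805, 1/5 · 0.00128 = 0.000256; these sum to 0.010832.
Normalising, the posterior is P(jar A | data) = 0.054094, P(jar B | data) = 0.0039444, P(jar C | data) = 0.38467, P(jar D | data) = 0.53366, P(jar E | data) = 0.023634.
The predictive probability is P(orange next | data) = (1/4)(0.054094) + (1/8)(0.0039444) + (1/2)(0.38467) + (4/9)(0.53366) + (1/5)(0.023634) = 0.44826.

0.448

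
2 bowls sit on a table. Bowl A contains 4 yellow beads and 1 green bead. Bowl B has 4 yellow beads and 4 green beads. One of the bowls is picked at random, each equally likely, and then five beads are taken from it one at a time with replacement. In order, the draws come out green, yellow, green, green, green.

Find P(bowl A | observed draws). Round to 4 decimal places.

Compute the likelihood of the observed sequence for each case: P(data | bowl A) = (1/5)(4/5)(1/5)(1/5)(1/5) = 0.00128; P(data | bowl B) = (4/8)(4/8)(4/8)(4/8)(4/8) = 0.03125.
Weighting by the prior gives 1/2 · 0.00128 = 0.00064, 1/2 · 0.03125 = 0.015625; with total 0.016265.
Therefore the posterior P(bowl A | data) = (0.00064) / (0.016265) = 0.039348.

0.0393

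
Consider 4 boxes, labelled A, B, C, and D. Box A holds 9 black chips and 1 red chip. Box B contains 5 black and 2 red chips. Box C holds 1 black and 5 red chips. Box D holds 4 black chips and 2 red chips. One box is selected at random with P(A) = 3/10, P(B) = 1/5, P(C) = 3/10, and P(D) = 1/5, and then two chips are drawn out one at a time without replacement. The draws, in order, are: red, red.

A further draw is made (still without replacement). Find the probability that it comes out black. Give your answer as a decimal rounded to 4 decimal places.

0.3269

The likelihood of the observed sequence under each hypothesis: P(data | box A) = (1/10)(0/9) = 0; P(data | box B) = (2/7)(1/6) = 1/21; P(data | box C) = (5/6)(4/5) = 2/3; P(data | box D) = (2/6)(1/5) = 1/15.
Weighting by the prior gives 3/10 · 0 = 0, 1/5 · 1/21 = 1/105, 3/10 · 2/3 = 1/5, 1/5 · 1/15 = 1/75; these sum to 39/175.
Dividing through by the total gives posterior P(box A | data) = 0, P(box B | data) = 5/117, P(box C | data) = 35/39, P(box D | data) = 7/117.
Averaging over the posterior, P(black next | data) = (1)(5/117) + (1/4)(35/39) + (1)(7/117) = 17/52.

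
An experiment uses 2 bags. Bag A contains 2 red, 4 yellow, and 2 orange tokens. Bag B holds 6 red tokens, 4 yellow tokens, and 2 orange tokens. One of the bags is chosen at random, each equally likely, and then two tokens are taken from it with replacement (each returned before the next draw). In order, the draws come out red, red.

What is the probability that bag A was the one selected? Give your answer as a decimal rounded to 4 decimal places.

Compute the likelihood of the observed sequence for each case: P(data | bag A) = (2/8)(2/8) = 1/16; P(data | bag B) = (6/12)(6/12) = 1/4.
Multiplying each by its prior: 1/2 · 1/16 = 1/32, 1/2 · 1/4 = 1/8; with total 5/32.
Therefore the posterior P(bag A | data) = (1/32) / (5/32) = 1/5.

0.2000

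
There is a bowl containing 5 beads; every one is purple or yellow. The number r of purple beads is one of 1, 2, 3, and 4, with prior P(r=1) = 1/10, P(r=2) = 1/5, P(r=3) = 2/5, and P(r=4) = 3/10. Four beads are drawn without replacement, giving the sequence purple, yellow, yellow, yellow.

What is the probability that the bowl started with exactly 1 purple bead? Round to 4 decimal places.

Compute the likelihood of the observed sequence for each case: P(data | r = 1) = (1/5)(4/4)(3/3)(2/2) = 1/5; P(data | r = 2) = (2/5)(3/4)(2/3)(1/2) = 1/10; P(data | r = 3) = (3/5)(2/4)(1/3)(0/2) = 0; P(data | r = 4) = (4/5)(1/4)(0/3) = 0.
The prior-weighted likelihoods are 1/10 · 1/5 = 1/50, 1/5 · 1/10 = 1/50, 2/5 · 0 = 0, 3/10 · 0 = 0; with total 1/25.
So P(r = 1 | data) = (1/50) / (1/25) = 1/2.

0.5000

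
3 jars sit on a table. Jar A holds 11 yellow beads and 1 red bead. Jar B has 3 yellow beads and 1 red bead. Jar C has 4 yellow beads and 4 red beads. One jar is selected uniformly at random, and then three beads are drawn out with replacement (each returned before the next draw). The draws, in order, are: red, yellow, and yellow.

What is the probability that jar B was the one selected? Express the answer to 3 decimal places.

Under each hypothesis, the probability of the observed sequence is: P(data | jar A) = (1/12)(11/12)(11/12) = 0.070023; P(data | jar B) = (1/4)(3/4)(3/4) = 0.14062; P(data | jar C) = (4/8)(4/8)(4/8) = 0.125.
Multiplying each by its prior: 1/3 · 0.070023 = 0.023341, 1/3 · 0.14062 = 0.046875, 1/3 · 0.125 = 0.041667; summing to 0.11188.
Hence P(jar B | data) = (0.046875) / (0.11188) = 0.41897.

0.419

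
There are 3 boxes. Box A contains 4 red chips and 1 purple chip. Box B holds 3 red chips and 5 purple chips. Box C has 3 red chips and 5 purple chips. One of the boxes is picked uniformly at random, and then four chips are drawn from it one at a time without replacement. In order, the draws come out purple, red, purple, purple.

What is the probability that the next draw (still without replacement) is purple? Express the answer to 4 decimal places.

0.5000

Under each hypothesis, the probability of the observed sequence is: P(data | box A) = (1/5)(4/4)(0/3) = 0; P(data | box B) = (5/8)(3/7)(4/6)(3/5) = 3/28; P(data | box C) = (5/8)(3/7)(4/6)(3/5) = 3/28.
Multiplying each by its prior: 1/3 · 0 = 0, 1/3 · 3/28 = 1/28, 1/3 · 3/28 = 1/28; with total 1/14.
The posterior is then P(box A | data) = 0, P(box B | data) = 1/2, P(box C | data) = 1/2.
So P(purple next | data) = Σ P(purple next | H) P(H | data) = (1/2)(1/2) + (1/2)(1/2) = 1/2.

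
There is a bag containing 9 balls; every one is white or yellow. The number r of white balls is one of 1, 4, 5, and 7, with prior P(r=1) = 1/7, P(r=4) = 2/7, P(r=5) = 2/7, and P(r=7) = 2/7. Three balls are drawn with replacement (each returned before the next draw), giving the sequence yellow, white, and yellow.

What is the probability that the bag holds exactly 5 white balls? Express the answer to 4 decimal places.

0.3333

Compute the likelihood of the observed sequence for each case: P(data | r = 1) = (8/9)(1/9)(8/9) = 0.087791; P(data | r = 4) = (5/9)(4/9)(5/9) = 0.13717; P(data | r = 5) = (4/9)(5/9)(4/9) = 0.10974; P(data | r = 7) = (2/9)(7/9)(2/9) = 0.038409.
Weighting by the prior gives 1/7 · 0.087791 = 0.012542, 2/7 · 0.13717 = 0.039193, 2/7 · 0.10974 = 0.031354, 2/7 · 0.038409 = 0.010974; with total 0.094062.
By Bayes' rule, P(r = 5 | data) = (0.031354) / (0.094062) = 0.33333.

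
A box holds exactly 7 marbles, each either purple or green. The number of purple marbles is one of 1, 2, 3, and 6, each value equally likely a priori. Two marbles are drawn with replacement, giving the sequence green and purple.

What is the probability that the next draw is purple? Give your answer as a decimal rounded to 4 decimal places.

0.4118

For each hypothesis, P(data | H) works out to: P(data | r = 1) = (6/7)(1/7) = 6/49; P(data | r = 2) = (5/7)(2/7) = 10/49; P(data | r = 3) = (4/7)(3/7) = 12/49; P(data | r = 6) = (1/7)(6/7) = 6/49.
Multiplying each by its prior: 1/4 · 6/49 = 3/98, 1/4 · 10/49 = 5/98, 1/4 · 12/49 = 3/49, 1/4 · 6/49 = 3/98; summing to 17/98.
Dividing through by the total gives posterior P(r = 1 | data) = 3/17, P(r = 2 | data) = 5/17, P(r = 3 | data) = 6/17, P(r = 6 | data) = 3/17.
So P(purple next | data) = Σ P(purple next | H) P(H | data) = (1/7)(3/17) + (2/7)(5/17) + (3/7)(6/17) + (6/7)(3/17) = 7/17.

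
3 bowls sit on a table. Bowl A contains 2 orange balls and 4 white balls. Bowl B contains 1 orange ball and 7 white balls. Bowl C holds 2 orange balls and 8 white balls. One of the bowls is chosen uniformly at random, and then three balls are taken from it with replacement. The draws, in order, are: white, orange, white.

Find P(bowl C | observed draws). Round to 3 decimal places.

0.344

Compute the likelihood of the observed sequence for each case: P(data | bowl A) = (4/6)(2/6)(4/6) = 0.14815; P(data | bowl B) = (7/8)(1/8)(7/8) = 0.095703; P(data | bowl C) = (8/10)(2/10)(8/10) = 0.128.
Multiplying each by its prior: 1/3 · 0.14815 = 0.049383, 1/3 · 0.095703 = 0.031901, 1/3 · 0.128 = 0.042667; summing to 0.12395.
Hence P(bowl C | data) = (0.042667) / (0.12395) = 0.34422.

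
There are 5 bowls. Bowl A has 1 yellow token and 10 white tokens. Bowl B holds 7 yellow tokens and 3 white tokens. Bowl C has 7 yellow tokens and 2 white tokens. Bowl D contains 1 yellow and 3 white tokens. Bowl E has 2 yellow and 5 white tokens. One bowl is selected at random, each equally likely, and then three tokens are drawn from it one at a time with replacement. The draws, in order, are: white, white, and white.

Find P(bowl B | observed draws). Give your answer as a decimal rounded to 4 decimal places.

0.0171

The likelihood of the observed sequence under each hypothesis: P(data | bowl A) = (10/11)(10/11)(10/11) = 0.75131; P(data | bowl B) = (3/10)(3/10)(3/10) = 0.027; P(data | bowl C) = (2/9)(2/9)(2/9) = 0.010974; P(data | bowl D) = (3/4)(3/4)(3/4) = 0.42188; P(data | bowl E) = (5/7)(5/7)(5/7) = 0.36443.
Multiplying each by its prior: 1/5 · 0.75131 = 0.15026, 1/5 · 0.027 = 0.0054, 1/5 · 0.010974 = 0.0021948, 1/5 · 0.42188 = 0.084375, 1/5 · 0.36443 = 0.072886; summing to 0.31512.
By Bayes' rule, P(bowl B | data) = (0.0054) / (0.31512) = 0.017136.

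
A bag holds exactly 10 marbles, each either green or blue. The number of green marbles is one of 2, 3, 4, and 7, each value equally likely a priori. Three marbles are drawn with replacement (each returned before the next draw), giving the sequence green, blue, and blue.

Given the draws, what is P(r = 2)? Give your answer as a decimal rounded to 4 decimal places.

0.2656

The likelihood of the observed sequence under each hypothesis: P(data | r = 2) = (2/10)(8/10)(8/10) = 0.128; P(data | r = 3) = (3/10)(7/10)(7/10) = 0.147; P(data | r = 4) = (4/10)(6/10)(6/10) = 0.144; P(data | r = 7) = (7/10)(3/10)(3/10) = 0.063.
The prior-weighted likelihoods are 1/4 · 0.128 = 0.032, 1/4 · 0.147 = 0.03675, 1/4 · 0.144 = 0.036, 1/4 · 0.063 = 0.01575; these sum to 0.1205.
Therefore the posterior P(r = 2 | data) = (0.032) / (0.1205) = 0.26556.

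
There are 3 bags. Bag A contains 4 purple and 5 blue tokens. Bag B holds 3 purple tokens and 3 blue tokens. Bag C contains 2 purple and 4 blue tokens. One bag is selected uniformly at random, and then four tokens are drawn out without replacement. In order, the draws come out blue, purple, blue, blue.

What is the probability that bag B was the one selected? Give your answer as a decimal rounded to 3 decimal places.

0.190

Compute the likelihood of the observed sequence for each case: P(data | bag A) = (5/9)(4/8)(4/7)(3/6) = 0.079365; P(data | bag B) = (3/6)(3/5)(2/4)(1/3) = 0.05; P(data | bag C) = (4/6)(2/5)(3/4)(2/3) = 0.13333.
Weighting by the prior gives 1/3 · 0.079365 = 0.026455, 1/3 · 0.05 = 0.016667, 1/3 · 0.13333 = 0.044444; these sum to 0.087566.
So P(bag B | data) = (0.016667) / (0.087566) = 0.19033.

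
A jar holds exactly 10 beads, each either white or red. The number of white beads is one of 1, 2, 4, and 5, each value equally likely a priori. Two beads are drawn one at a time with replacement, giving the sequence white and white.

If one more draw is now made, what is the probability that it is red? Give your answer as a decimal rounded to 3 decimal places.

Compute the likelihood of the observed sequence for each case: P(data | r = 1) = (1/10)(1/10) = 1/100; P(data | r = 2) = (2/10)(2/10) = 1/25; P(data | r = 4) = (4/10)(4/10) = 4/25; P(data | r = 5) = (5/10)(5/10) = 1/4.
The prior-weighted likelihoods are 1/4 · 1/100 = 1/400, 1/4 · 1/25 = 1/100, 1/4 · 4/25 = 1/25, 1/4 · 1/4 = 1/16; with total 23/200.
Dividing through by the total gives posterior P(r = 1 | data) = 1/46, P(r = 2 | data) = 2/23, P(r = 4 | data) = 8/23, P(r = 5 | data) = 25/46.
So P(red next | data) = Σ P(red next | H) P(H | data) = (9/10)(1/46) + (4/5)(2/23) + (3/5)(8/23) + (1/2)(25/46) = 131/230.

0.570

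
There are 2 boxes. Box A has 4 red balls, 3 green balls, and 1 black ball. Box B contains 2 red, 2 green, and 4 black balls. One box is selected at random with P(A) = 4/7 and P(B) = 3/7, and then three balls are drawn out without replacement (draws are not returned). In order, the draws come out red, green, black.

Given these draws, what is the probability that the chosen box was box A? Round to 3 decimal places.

0.500

Under each hypothesis, the probability of the observed sequence is: P(data | box A) = (4/8)(3/7)(1/6) = 1/28; P(data | box B) = (2/8)(2/7)(4/6) = 1/21.
Multiplying each by its prior: 4/7 · 1/28 = 1/49, 3/7 · 1/21 = 1/49; summing to 2/49.
So P(box A | data) = (1/49) / (2/49) = 1/2.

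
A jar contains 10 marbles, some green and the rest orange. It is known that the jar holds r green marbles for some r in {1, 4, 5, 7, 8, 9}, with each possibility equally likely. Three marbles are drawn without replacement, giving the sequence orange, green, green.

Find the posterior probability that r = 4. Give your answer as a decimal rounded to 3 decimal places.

For each hypothesis, P(data | H) works out to: P(data | r = 1) = (9/10)(1/9)(0/8) = 0; P(data | r = 4) = (6/10)(4/9)(3/8) = 0.1; P(data | r = 5) = (5/10)(5/9)(4/8) = 0.13889; P(data | r = 7) = (3/10)(7/9)(6/8) = 0.175; P(data | r = 8) = (2/10)(8/9)(7/8) = 0.15556; P(data | r = 9) = (1/10)(9/9)(8/8) = 0.1.
Multiplying each by its prior: 1/6 · 0 = 0, 1/6 · 0.1 = 0.016667, 1/6 · 0.13889 = 0.023148, 1/6 · 0.175 = 0.029167, 1/6 · 0.15556 = 0.025926, 1/6 · 0.1 = 0.016667; with total 0.11157.
So P(r = 4 | data) = (0.016667) / (0.11157) = 0.14938.

0.149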